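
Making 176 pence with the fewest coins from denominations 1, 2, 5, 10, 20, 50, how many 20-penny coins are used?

Greedy: take as many of the largest coin as possible, then repeat with the remainder.
176 − 3×50→26 − 1×20→6 − 1×5→1 − 1×1→0
Count of 20: 1

1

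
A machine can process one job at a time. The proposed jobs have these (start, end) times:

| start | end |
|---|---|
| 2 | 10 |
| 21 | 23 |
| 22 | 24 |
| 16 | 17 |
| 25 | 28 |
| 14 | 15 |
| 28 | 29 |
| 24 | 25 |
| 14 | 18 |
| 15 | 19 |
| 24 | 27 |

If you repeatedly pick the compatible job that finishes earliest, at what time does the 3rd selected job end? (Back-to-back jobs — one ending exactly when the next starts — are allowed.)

17

Order by finish time; keep every interval that doesn't clash with the previous kept one.
Sorted by end: (2,10)  (14,15)  (16,17)  (14,18)  (15,19)  (21,23)  (22,24)  (24,25)  (24,27)  (25,28)  (28,29)
take (2,10); take (14,15); take (16,17); skip (14,18); take (21,23); take (24,25); skip (24,27); take (25,28); take (28,29).
Selected: (2,10) (14,15) (16,17) (21,23) (24,25) (25,28) (28,29)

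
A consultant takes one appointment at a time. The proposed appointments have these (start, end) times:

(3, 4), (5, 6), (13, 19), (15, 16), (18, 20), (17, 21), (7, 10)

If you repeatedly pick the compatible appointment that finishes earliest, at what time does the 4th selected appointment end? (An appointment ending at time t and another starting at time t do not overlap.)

16

Sorted by end: (3,4)  (5,6)  (7,10)  (15,16)  (13,19)  (18,20)  (17,21)
take (3,4); take (5,6); take (7,10); take (15,16); take (18,20).
Selected: (3,4) (5,6) (7,10) (15,16) (18,20)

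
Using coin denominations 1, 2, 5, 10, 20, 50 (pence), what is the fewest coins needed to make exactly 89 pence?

Greedy: take as many of the largest coin as possible, then repeat with the remainder.
89 = 1×50 + 1×20 + 1×10 + 1×5 + 2×2
Total coins = 1 + 1 + 1 + 1 + 2 = 6

6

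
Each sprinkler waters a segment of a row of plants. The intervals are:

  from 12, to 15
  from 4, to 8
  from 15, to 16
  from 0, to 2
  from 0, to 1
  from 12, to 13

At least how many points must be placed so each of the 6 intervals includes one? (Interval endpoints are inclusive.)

Process intervals by earliest right end; each time one isn't hit yet, stab at its right endpoint.
Sorted: [0,1] [0,2] [4,8] [12,13] [12,15] [15,16]
{[0,1],[0,2]} hit by 1; {[4,8]} hit by 8; {[12,13],[12,15]} hit by 13; {[15,16]} hit by 16.
Points: 1, 8, 13, 16 (4 total).

4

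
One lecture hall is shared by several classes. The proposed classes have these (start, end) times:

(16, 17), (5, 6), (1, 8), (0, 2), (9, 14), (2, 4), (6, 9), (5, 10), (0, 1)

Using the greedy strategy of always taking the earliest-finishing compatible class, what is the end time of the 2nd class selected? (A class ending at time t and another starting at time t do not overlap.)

Sorted by end: (0,1)  (0,2)  (2,4)  (5,6)  (1,8)  (6,9)  (5,10)  (9,14)  (16,17)
take (0,1); take (2,4); take (5,6); take (6,9); take (9,14); take (16,17).
Selected: (0,1) (2,4) (5,6) (6,9) (9,14) (16,17)

4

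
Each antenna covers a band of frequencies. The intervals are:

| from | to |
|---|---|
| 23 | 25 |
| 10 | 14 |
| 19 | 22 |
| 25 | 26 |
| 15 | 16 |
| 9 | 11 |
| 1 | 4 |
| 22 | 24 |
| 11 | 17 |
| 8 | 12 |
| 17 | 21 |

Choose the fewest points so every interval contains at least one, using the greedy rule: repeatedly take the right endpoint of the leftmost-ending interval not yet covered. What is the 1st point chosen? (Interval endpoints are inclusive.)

4

By right end: [1,4]  [9,11]  [8,12]  [10,14]  [15,16]  [11,17]  [17,21]  [19,22]  [22,24]  [23,25]  [25,26]
[1,4] uncovered → point at 4; [9,11] uncovered → point at 11; [15,16] uncovered → point at 16; [17,21] uncovered → point at 21; [22,24] uncovered → point at 24; [25,26] uncovered → point at 26.
Points: 4, 11, 16, 21, 24, 26 (6 total).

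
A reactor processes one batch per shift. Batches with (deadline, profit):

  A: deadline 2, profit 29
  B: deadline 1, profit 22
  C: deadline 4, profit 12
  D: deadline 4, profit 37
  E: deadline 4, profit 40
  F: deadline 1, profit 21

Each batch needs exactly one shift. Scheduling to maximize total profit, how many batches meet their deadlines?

4

Take jobs in profit order; each goes to the latest open slot no later than its deadline.
Profit order: E=40 D=37 A=29 B=22 F=21 C=12
Assign: E→slot 4, D→slot 3, A→slot 2, B→slot 1, F skipped, C skipped.
Slots: [1:B] [2:A] [3:D] [4:E]
4 of 6 scheduled.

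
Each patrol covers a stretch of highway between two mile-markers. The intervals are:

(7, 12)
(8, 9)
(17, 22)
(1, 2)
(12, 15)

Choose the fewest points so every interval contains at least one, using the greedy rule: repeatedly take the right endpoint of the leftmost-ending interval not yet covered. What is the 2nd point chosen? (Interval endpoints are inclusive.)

9

Sort by right endpoint; whenever an interval is uncovered, place a point at its right end.
By right end: [1,2]  [8,9]  [7,12]  [12,15]  [17,22]
[1,2] uncovered → point at 2; [8,9] uncovered → point at 9; [12,15] uncovered → point at 15; [17,22] uncovered → point at 22.
Points: 2, 9, 15, 22 (4 total).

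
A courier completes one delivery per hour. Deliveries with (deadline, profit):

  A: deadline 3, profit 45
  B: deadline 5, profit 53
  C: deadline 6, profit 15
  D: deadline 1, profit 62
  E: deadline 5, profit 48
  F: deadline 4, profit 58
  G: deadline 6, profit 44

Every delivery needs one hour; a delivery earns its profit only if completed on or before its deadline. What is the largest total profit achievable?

310

Take jobs in profit order; each goes to the latest open slot no later than its deadline.
By profit: D(d1,62), F(d4,58), B(d5,53), E(d5,48), A(d3,45), G(d6,44), C(d6,15)
D→slot 1; F→slot 4; B→slot 5; E→slot 3; A→slot 2; G→slot 6; C skipped.
Profit = 62 + 45 + 48 + 58 + 53 + 44 = 310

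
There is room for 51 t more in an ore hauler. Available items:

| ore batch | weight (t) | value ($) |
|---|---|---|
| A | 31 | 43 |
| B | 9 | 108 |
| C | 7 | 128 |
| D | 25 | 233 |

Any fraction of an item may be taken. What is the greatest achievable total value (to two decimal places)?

482.87

Greedy by value/weight ratio, highest first.
Order: C (128/7=18.29) > B (108/9=12.00) > D (233/25=9.32) > A (43/31=1.39)
Fill: take C (7 @ 128) → take B (9 @ 108) → take D (25 @ 233) → take 10/31 of A → 13.87; 51/51 used.
Total value = 482.87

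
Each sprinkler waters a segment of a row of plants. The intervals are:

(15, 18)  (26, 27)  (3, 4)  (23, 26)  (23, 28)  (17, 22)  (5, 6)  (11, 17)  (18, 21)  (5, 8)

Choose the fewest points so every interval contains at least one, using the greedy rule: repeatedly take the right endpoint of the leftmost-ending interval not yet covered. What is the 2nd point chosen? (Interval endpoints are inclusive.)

6

Process intervals by earliest right end; each time one isn't hit yet, stab at its right endpoint.
Sorted: [3,4] [5,6] [5,8] [11,17] [15,18] [18,21] [17,22] [23,26] [26,27] [23,28]
{[3,4]} hit by 4; {[5,6],[5,8]} hit by 6; {[11,17],[15,18]} hit by 17; {[18,21],[17,22]} hit by 21; {[23,26],[26,27],[23,28]} hit by 26.
Points: 4, 6, 17, 21, 26 (5 total).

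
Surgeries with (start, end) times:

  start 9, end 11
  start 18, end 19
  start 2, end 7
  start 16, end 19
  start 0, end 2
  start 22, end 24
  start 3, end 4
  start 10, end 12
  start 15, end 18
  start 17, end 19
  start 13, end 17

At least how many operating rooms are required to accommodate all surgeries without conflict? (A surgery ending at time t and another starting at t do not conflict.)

starts: [0, 2, 3, 9, 10, 13, 15, 16, 17, 18, 22]
ends:   [2, 4, 7, 11, 12, 17, 18, 19, 19, 19, 24]
s0→1 e2→0 s2→1 s3→2 e4→1 e7→0 s9→1 s10→2 e11→1 e12→0 s13→1 s15→2 s16→3  — peak 3.

3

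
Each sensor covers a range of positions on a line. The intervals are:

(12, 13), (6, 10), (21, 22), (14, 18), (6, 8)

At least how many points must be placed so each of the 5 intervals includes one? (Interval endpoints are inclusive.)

By right end: [6,8]  [6,10]  [12,13]  [14,18]  [21,22]
[6,8] uncovered → point at 8; [12,13] uncovered → point at 13; [14,18] uncovered → point at 18; [21,22] uncovered → point at 22.
Points: 8, 13, 18, 22 (4 total).

4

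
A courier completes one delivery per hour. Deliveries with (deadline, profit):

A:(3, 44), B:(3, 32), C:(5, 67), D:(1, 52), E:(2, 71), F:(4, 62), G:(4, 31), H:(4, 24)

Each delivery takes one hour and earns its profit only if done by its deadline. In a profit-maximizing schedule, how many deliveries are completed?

5

Profit order: E=71 C=67 F=62 D=52 A=44 B=32 G=31 H=24
Assign: E→slot 2, C→slot 5, F→slot 4, D→slot 1, A→slot 3, B skipped, G skipped, H skipped.
Slots: [1:D] [2:E] [3:A] [4:F] [5:C]
5 of 8 scheduled.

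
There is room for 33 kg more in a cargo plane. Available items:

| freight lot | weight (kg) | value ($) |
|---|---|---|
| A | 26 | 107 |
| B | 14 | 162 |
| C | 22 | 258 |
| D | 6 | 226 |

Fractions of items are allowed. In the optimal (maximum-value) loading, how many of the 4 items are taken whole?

2

Greedy by value/weight ratio, highest first.
Ratios (sorted): D 37.67, C 11.73, B 11.57, A 4.12
take D (6 @ 226); take C (22 @ 258); take 5/14 of B → 57.86. Capacity used 33/33.
2 item(s) taken whole; one partial (take 5/14 of B).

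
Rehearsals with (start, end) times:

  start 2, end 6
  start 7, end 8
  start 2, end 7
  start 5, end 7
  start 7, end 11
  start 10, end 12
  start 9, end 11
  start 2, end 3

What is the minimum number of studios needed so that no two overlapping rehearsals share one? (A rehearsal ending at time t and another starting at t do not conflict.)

3

Count concurrent intervals with a sweep; the peak is the room count.
Events (time:±→running): 2:+→1 2:+→2 2:+→3 … peak 3.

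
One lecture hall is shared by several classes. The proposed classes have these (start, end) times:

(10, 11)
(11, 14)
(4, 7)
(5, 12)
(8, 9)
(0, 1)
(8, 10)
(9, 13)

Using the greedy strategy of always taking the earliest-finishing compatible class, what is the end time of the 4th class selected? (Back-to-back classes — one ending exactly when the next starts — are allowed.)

11

Sort by end time and greedily take each interval whose start is ≥ the last chosen end.
Sorted by end: (0,1)  (4,7)  (8,9)  (8,10)  (10,11)  (5,12)  (9,13)  (11,14)
take (0,1); take (4,7); take (8,9); skip (8,10); take (10,11); take (11,14).
Selected: (0,1) (4,7) (8,9) (10,11) (11,14)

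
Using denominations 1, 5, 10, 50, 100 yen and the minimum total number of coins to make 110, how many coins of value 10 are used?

Use the largest denomination that fits, subtract, and repeat.
110 − 1×100→10 − 1×10→0
Count of 10: 1

1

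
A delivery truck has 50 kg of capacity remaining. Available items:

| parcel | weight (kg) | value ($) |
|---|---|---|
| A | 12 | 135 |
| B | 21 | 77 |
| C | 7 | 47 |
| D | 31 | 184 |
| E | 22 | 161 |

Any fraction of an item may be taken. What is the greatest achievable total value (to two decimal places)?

Ratios (sorted): A 11.25, E 7.32, C 6.71, D 5.94, B 3.67
take A (12 @ 135); take E (22 @ 161); take C (7 @ 47); take 9/31 of D → 53.42. Capacity used 50/50.
Total value = 396.42

396.42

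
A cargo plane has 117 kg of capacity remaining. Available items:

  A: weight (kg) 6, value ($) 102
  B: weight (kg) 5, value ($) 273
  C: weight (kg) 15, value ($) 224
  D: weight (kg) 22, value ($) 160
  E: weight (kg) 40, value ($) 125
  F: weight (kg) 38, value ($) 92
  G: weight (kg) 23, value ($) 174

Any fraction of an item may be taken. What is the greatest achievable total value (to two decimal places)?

1072.53

Sort by value per unit weight and fill in that order.
Order: B (273/5=54.60) > A (102/6=17.00) > C (224/15=14.93) > G (174/23=7.57) > D (160/22=7.27) > E (125/40=3.12) > F (92/38=2.42)
Fill: take B (5 @ 273) → take A (6 @ 102) → take C (15 @ 224) → take G (23 @ 174) → take D (22 @ 160) → take E (40 @ 125) → take 6/38 of F → 14.53; 117/117 used.
Total value = 1072.53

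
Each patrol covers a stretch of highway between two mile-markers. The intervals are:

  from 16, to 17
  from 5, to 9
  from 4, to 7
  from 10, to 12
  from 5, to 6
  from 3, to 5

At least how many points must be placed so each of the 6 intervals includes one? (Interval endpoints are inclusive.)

3

Process intervals by earliest right end; each time one isn't hit yet, stab at its right endpoint.
By right end: [3,5]  [5,6]  [4,7]  [5,9]  [10,12]  [16,17]
[3,5] uncovered → point at 5; [10,12] uncovered → point at 12; [16,17] uncovered → point at 17.
Points: 5, 12, 17 (3 total).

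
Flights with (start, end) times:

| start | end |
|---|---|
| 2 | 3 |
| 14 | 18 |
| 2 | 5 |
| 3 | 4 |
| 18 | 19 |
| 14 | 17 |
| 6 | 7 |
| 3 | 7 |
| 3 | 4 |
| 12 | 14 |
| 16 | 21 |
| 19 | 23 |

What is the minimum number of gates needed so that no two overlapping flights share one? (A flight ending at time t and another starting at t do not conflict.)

Events (time:±→running): 2:+→1 2:+→2 3:-→1 3:+→2 3:+→3 3:+→4 … peak 4.

4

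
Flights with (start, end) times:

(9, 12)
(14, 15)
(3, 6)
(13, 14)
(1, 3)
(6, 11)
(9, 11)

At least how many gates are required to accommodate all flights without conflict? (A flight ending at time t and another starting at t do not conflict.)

starts: [1, 3, 6, 9, 9, 13, 14]
ends:   [3, 6, 11, 11, 12, 14, 15]
s1→1 e3→0 s3→1 e6→0 s6→1 s9→2 s9→3  — peak 3.

3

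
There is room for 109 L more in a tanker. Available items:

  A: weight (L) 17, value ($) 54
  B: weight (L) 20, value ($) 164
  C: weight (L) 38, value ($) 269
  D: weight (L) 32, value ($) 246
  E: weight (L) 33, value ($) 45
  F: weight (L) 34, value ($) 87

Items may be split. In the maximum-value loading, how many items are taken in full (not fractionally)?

4

Sort by value per unit weight and fill in that order.
Ratios (sorted): B 8.20, D 7.69, C 7.08, A 3.18, F 2.56, E 1.36
take B (20 @ 164); take D (32 @ 246); take C (38 @ 269); take A (17 @ 54); take 2/34 of F → 5.12. Capacity used 109/109.
4 item(s) taken whole; one partial (take 2/34 of F).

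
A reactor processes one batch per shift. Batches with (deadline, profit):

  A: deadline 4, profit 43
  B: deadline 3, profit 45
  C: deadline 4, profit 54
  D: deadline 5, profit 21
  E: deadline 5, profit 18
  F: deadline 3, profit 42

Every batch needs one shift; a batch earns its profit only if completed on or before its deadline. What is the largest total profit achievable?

205

Profit order: C=54 B=45 A=43 F=42 D=21 E=18
Assign: C→slot 4, B→slot 3, A→slot 2, F→slot 1, D→slot 5, E skipped.
Slots: [1:F] [2:A] [3:B] [4:C] [5:D]
Profit = 42 + 43 + 45 + 54 + 21 = 205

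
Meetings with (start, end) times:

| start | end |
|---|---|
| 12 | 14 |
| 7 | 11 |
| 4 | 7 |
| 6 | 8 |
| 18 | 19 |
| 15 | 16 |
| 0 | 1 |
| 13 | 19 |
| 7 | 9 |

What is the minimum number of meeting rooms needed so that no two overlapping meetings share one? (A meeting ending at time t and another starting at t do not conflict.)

Count concurrent intervals with a sweep; the peak is the room count.
Events (time:±→running): 0:+→1 1:-→0 4:+→1 6:+→2 7:-→1 7:+→2 7:+→3 … peak 3.

3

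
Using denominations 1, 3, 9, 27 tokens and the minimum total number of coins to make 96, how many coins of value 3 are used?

2

96 − 3×27→15 − 1×9→6 − 2×3→0
Count of 3: 2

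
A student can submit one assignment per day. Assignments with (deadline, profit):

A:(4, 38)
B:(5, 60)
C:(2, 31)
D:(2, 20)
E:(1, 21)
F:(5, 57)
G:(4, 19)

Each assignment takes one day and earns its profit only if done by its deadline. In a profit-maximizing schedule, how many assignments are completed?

Profit order: B=60 F=57 A=38 C=31 E=21 D=20 G=19
Assign: B→slot 5, F→slot 4, A→slot 3, C→slot 2, E→slot 1, D skipped, G skipped.
Slots: [1:E] [2:C] [3:A] [4:F] [5:B]
5 of 7 scheduled.

5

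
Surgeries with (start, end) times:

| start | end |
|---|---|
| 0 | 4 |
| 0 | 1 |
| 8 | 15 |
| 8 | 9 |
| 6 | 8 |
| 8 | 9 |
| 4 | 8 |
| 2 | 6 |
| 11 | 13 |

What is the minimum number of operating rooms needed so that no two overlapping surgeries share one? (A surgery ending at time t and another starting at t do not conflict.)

The answer is the maximum number of intervals overlapping at any instant.
Events (time:±→running): 0:+→1 0:+→2 1:-→1 2:+→2 4:-→1 4:+→2 6:-→1 6:+→2 8:-→1 8:-→0 8:+→1 8:+→2 8:+→3 … peak 3.

3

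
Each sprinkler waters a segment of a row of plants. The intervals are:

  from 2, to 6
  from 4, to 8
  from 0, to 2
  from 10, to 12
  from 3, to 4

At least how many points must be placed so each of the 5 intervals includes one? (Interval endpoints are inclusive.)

3

Process intervals by earliest right end; each time one isn't hit yet, stab at its right endpoint.
Sorted: [0,2] [3,4] [2,6] [4,8] [10,12]
{[0,2]} hit by 2; {[3,4],[2,6],[4,8]} hit by 4; {[10,12]} hit by 12.
Points: 2, 4, 12 (3 total).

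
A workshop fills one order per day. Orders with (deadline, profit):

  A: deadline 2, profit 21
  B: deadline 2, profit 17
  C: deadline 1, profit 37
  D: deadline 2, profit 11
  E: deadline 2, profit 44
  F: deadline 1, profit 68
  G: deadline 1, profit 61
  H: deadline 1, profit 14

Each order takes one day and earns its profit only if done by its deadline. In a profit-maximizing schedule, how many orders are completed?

Take jobs in profit order; each goes to the latest open slot no later than its deadline.
Profit order: F=68 G=61 E=44 C=37 A=21 B=17 H=14 D=11
Assign: F→slot 1, G skipped, E→slot 2, C skipped, A skipped, B skipped, H skipped, D skipped.
Slots: [1:F] [2:E]
2 of 8 scheduled.

2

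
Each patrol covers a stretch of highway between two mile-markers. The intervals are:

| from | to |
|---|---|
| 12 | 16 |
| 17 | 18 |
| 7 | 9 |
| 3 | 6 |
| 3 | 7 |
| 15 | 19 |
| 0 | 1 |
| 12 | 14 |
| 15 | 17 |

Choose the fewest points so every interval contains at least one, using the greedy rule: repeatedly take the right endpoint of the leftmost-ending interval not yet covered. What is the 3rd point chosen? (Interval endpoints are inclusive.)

Sort by right endpoint; whenever an interval is uncovered, place a point at its right end.
Sorted: [0,1] [3,6] [3,7] [7,9] [12,14] [12,16] [15,17] [17,18] [15,19]
{[0,1]} hit by 1; {[3,6],[3,7]} hit by 6; {[7,9]} hit by 9; {[12,14],[12,16]} hit by 14; {[15,17],[17,18],[15,19]} hit by 17.
Points: 1, 6, 9, 14, 17 (5 total).

9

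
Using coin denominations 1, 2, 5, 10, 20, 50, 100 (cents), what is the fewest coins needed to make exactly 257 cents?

Greedy: take as many of the largest coin as possible, then repeat with the remainder.
257 = 2×100 + 1×50 + 1×5 + 1×2
Total coins = 2 + 1 + 1 + 1 = 5

5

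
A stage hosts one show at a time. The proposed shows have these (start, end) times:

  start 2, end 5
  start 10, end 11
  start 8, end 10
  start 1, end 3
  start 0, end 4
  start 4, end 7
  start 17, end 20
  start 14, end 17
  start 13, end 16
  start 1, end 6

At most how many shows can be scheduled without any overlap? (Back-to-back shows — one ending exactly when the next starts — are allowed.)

6

By end time: (1,3), (0,4), (2,5), (1,6), (4,7), (8,10), (10,11), (13,16), (14,17), (17,20).
Pick (1,3); next start ≥ 3 → (4,7); next start ≥ 7 → (8,10); next start ≥ 10 → (10,11); next start ≥ 11 → (13,16); next start ≥ 16 → (17,20).
Selected 6 shows.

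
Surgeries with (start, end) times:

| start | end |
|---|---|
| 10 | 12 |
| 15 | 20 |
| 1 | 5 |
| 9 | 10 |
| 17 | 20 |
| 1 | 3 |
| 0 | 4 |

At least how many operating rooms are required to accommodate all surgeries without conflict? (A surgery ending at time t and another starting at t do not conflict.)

Count concurrent intervals with a sweep; the peak is the room count.
Events (time:±→running): 0:+→1 1:+→2 1:+→3 … peak 3.

3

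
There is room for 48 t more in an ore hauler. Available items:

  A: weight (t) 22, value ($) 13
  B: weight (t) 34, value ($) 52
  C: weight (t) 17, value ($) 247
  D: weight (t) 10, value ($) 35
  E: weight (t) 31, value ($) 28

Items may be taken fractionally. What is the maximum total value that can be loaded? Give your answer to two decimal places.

314.12

Ratios (sorted): C 14.53, D 3.50, B 1.53, E 0.90, A 0.59
take C (17 @ 247); take D (10 @ 35); take 21/34 of B → 32.12. Capacity used 48/48.
Total value = 314.12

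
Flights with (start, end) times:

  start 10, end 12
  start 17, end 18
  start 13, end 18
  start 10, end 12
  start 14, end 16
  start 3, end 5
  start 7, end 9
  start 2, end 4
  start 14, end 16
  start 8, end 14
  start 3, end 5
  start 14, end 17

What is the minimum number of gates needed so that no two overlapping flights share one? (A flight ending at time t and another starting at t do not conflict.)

The answer is the maximum number of intervals overlapping at any instant.
starts: [2, 3, 3, 7, 8, 10, 10, 13, 14, 14, 14, 17]
ends:   [4, 5, 5, 9, 12, 12, 14, 16, 16, 17, 18, 18]
s2→1 s3→2 s3→3 e4→2 e5→1 e5→0 s7→1 s8→2 e9→1 s10→2 s10→3 e12→2 e12→1 s13→2 e14→1 s14→2 s14→3 s14→4  — peak 4.

4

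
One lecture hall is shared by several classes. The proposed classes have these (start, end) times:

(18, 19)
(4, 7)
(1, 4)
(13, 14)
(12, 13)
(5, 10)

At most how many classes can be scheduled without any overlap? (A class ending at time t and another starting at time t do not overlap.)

Order by finish time; keep every interval that doesn't clash with the previous kept one.
By end time: (1,4), (4,7), (5,10), (12,13), (13,14), (18,19).
Pick (1,4); next start ≥ 4 → (4,7); next start ≥ 7 → (12,13); next start ≥ 13 → (13,14); next start ≥ 14 → (18,19).
Selected 5 classes.

5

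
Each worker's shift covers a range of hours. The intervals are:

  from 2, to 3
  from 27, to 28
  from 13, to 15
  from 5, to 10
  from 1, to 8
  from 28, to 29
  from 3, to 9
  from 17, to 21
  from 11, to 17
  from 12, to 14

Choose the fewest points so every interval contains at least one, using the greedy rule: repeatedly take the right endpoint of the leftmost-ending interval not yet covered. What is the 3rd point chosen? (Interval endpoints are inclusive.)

Sort by right endpoint; whenever an interval is uncovered, place a point at its right end.
By right end: [2,3]  [1,8]  [3,9]  [5,10]  [12,14]  [13,15]  [11,17]  [17,21]  [27,28]  [28,29]
[2,3] uncovered → point at 3; [5,10] uncovered → point at 10; [12,14] uncovered → point at 14; [17,21] uncovered → point at 21; [27,28] uncovered → point at 28.
Points: 3, 10, 14, 21, 28 (5 total).

14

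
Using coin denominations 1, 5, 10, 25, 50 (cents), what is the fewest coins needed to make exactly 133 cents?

7

133 − 2×50→33 − 1×25→8 − 1×5→3 − 3×1→0
Total coins = 2 + 1 + 1 + 3 = 7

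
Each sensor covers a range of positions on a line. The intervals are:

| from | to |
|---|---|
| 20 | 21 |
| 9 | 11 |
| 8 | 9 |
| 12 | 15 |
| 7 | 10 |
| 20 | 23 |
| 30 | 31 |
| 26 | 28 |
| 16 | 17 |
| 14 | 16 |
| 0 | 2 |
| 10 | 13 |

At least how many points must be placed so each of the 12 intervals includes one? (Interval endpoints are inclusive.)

Sorted: [0,2] [8,9] [7,10] [9,11] [10,13] [12,15] [14,16] [16,17] [20,21] [20,23] [26,28] [30,31]
{[0,2]} hit by 2; {[8,9],[7,10],[9,11]} hit by 9; {[10,13],[12,15]} hit by 13; {[14,16],[16,17]} hit by 16; {[20,21],[20,23]} hit by 21; {[26,28]} hit by 28; {[30,31]} hit by 31.
Points: 2, 9, 13, 16, 21, 28, 31 (7 total).

7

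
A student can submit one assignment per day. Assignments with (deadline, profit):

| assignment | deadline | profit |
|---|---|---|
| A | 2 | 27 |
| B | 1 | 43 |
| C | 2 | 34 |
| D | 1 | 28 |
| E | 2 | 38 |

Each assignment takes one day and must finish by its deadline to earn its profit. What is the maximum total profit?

Profit order: B=43 E=38 C=34 D=28 A=27
Assign: B→slot 1, E→slot 2, C skipped, D skipped, A skipped.
Slots: [1:B] [2:E]
Profit = 43 + 38 = 81

81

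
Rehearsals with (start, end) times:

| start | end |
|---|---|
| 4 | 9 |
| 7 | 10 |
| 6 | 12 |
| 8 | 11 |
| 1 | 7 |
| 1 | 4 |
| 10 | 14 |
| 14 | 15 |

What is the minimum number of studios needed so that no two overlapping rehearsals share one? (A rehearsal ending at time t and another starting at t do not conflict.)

4

starts: [1, 1, 4, 6, 7, 8, 10, 14]
ends:   [4, 7, 9, 10, 11, 12, 14, 15]
s1→1 s1→2 e4→1 s4→2 s6→3 e7→2 s7→3 s8→4  — peak 4.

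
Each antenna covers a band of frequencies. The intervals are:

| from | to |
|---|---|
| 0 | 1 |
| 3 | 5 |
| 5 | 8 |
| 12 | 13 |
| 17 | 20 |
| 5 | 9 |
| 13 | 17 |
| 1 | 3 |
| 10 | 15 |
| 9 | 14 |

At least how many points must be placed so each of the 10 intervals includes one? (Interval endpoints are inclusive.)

Process intervals by earliest right end; each time one isn't hit yet, stab at its right endpoint.
By right end: [0,1]  [1,3]  [3,5]  [5,8]  [5,9]  [12,13]  [9,14]  [10,15]  [13,17]  [17,20]
[0,1] uncovered → point at 1; [3,5] uncovered → point at 5; [12,13] uncovered → point at 13; [17,20] uncovered → point at 20.
Points: 1, 5, 13, 20 (4 total).

4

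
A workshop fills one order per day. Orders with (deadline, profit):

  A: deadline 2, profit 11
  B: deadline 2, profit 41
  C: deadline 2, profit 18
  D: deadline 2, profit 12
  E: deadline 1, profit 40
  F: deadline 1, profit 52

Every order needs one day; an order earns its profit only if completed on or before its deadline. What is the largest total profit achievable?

Sort by profit descending; place each in the latest free slot ≤ its deadline.
By profit: F(d1,52), B(d2,41), E(d1,40), C(d2,18), D(d2,12), A(d2,11)
F→slot 1; B→slot 2; E skipped; C skipped; D skipped; A skipped.
Profit = 52 + 41 = 93

93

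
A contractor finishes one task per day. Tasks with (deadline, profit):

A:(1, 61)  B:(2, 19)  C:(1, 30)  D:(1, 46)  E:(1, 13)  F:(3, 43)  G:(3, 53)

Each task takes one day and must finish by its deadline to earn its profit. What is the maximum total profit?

157

By profit: A(d1,61), G(d3,53), D(d1,46), F(d3,43), C(d1,30), B(d2,19), E(d1,13)
A→slot 1; G→slot 3; D skipped; F→slot 2; C skipped; B skipped; E skipped.
Profit = 61 + 43 + 53 = 157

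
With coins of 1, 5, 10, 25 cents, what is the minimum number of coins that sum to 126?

Use the largest denomination that fits, subtract, and repeat.
126 − 5×25→1 − 1×1→0
Total coins = 5 + 1 = 6

6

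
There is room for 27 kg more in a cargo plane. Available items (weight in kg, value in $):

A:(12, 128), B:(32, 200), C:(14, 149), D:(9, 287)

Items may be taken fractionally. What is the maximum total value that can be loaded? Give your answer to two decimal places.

Order: D (287/9=31.89) > A (128/12=10.67) > C (149/14=10.64) > B (200/32=6.25)
Fill: take D (9 @ 287) → take A (12 @ 128) → take 6/14 of C → 63.86; 27/27 used.
Total value = 478.86

478.86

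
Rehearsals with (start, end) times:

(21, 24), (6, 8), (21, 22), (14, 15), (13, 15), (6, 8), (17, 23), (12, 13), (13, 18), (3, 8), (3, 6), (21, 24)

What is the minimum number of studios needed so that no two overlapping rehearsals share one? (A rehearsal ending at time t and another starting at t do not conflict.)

The answer is the maximum number of intervals overlapping at any instant.
starts: [3, 3, 6, 6, 12, 13, 13, 14, 17, 21, 21, 21]
ends:   [6, 8, 8, 8, 13, 15, 15, 18, 22, 23, 24, 24]
s3→1 s3→2 e6→1 s6→2 s6→3 e8→2 e8→1 e8→0 s12→1 e13→0 s13→1 s13→2 s14→3 e15→2 e15→1 s17→2 e18→1 s21→2 s21→3 s21→4  — peak 4.

4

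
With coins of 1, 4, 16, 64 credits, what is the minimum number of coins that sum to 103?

Greedy: take as many of the largest coin as possible, then repeat with the remainder.
103 = 1×64 + 2×16 + 1×4 + 3×1
Total coins = 1 + 2 + 1 + 3 = 7

7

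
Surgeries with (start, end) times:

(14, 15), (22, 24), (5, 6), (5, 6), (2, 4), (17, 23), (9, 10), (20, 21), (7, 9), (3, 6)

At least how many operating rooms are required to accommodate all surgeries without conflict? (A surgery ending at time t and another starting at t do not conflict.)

3

starts: [2, 3, 5, 5, 7, 9, 14, 17, 20, 22]
ends:   [4, 6, 6, 6, 9, 10, 15, 21, 23, 24]
s2→1 s3→2 e4→1 s5→2 s5→3  — peak 3.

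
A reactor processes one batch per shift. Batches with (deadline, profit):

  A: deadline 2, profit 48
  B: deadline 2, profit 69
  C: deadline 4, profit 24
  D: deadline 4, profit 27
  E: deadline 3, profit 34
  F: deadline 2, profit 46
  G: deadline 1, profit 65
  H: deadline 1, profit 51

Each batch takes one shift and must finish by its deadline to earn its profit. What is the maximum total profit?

Sort by profit descending; place each in the latest free slot ≤ its deadline.
Profit order: B=69 G=65 H=51 A=48 F=46 E=34 D=27 C=24
Assign: B→slot 2, G→slot 1, H skipped, A skipped, F skipped, E→slot 3, D→slot 4, C skipped.
Slots: [1:G] [2:B] [3:E] [4:D]
Profit = 65 + 69 + 34 + 27 = 195

195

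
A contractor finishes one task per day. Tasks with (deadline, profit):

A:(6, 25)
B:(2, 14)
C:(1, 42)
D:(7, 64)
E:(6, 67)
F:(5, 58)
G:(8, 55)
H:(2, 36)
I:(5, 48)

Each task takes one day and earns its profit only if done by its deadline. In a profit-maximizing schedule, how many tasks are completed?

By profit: E(d6,67), D(d7,64), F(d5,58), G(d8,55), I(d5,48), C(d1,42), H(d2,36), A(d6,25), B(d2,14)
E→slot 6; D→slot 7; F→slot 5; G→slot 8; I→slot 4; C→slot 1; H→slot 2; A→slot 3; B skipped.
8 of 9 scheduled.

8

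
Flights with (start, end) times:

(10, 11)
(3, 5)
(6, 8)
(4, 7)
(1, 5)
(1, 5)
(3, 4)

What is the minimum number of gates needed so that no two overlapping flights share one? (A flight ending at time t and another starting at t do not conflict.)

4

Count concurrent intervals with a sweep; the peak is the room count.
Events (time:±→running): 1:+→1 1:+→2 3:+→3 3:+→4 … peak 4.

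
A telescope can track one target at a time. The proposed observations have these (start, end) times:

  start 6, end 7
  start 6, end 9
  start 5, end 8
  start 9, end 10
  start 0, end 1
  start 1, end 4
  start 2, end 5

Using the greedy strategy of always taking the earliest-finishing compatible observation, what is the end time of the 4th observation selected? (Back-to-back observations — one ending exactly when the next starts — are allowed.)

10

Greedy by earliest finish: after sorting by end time, pick each interval compatible with the last pick.
Sorted by end: (0,1)  (1,4)  (2,5)  (6,7)  (5,8)  (6,9)  (9,10)
take (0,1); take (1,4); take (6,7); skip (6,9); take (9,10).
Selected: (0,1) (1,4) (6,7) (9,10)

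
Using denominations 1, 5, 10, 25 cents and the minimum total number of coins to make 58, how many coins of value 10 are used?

58 − 2×25→8 − 1×5→3 − 3×1→0
Count of 10: 0

0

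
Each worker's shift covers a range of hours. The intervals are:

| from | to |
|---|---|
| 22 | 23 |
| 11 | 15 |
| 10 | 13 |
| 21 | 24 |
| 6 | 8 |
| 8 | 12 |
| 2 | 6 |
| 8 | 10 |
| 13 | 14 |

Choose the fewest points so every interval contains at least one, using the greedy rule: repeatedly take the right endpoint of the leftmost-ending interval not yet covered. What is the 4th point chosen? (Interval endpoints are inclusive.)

23

By right end: [2,6]  [6,8]  [8,10]  [8,12]  [10,13]  [13,14]  [11,15]  [22,23]  [21,24]
[2,6] uncovered → point at 6; [8,10] uncovered → point at 10; [13,14] uncovered → point at 14; [22,23] uncovered → point at 23.
Points: 6, 10, 14, 23 (4 total).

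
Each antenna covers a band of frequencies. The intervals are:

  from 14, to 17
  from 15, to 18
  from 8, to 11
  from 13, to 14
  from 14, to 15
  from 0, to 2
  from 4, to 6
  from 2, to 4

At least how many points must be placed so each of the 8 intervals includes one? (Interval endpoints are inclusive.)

By right end: [0,2]  [2,4]  [4,6]  [8,11]  [13,14]  [14,15]  [14,17]  [15,18]
[0,2] uncovered → point at 2; [4,6] uncovered → point at 6; [8,11] uncovered → point at 11; [13,14] uncovered → point at 14; [15,18] uncovered → point at 18.
Points: 2, 6, 11, 14, 18 (5 total).

5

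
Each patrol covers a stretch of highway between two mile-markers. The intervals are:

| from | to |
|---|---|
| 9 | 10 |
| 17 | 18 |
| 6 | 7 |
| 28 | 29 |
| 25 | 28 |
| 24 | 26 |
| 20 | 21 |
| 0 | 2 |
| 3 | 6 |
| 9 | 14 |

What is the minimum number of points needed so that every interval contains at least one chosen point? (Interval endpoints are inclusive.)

7

Sort by right endpoint; whenever an interval is uncovered, place a point at its right end.
By right end: [0,2]  [3,6]  [6,7]  [9,10]  [9,14]  [17,18]  [20,21]  [24,26]  [25,28]  [28,29]
[0,2] uncovered → point at 2; [3,6] uncovered → point at 6; [9,10] uncovered → point at 10; [17,18] uncovered → point at 18; [20,21] uncovered → point at 21; [24,26] uncovered → point at 26; [28,29] uncovered → point at 29.
Points: 2, 6, 10, 18, 21, 26, 29 (7 total).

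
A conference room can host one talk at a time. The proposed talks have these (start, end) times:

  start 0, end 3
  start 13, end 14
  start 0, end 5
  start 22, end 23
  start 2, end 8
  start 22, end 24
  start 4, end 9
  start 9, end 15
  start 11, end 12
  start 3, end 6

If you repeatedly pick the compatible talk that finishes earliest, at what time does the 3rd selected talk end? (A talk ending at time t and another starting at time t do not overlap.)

Order by finish time; keep every interval that doesn't clash with the previous kept one.
By end time: (0,3), (0,5), (3,6), (2,8), (4,9), (11,12), (13,14), (9,15), (22,23), (22,24).
Pick (0,3); next start ≥ 3 → (3,6); next start ≥ 6 → (11,12); next start ≥ 12 → (13,14); next start ≥ 14 → (22,23).
Selected: (0,3) (3,6) (11,12) (13,14) (22,23)

12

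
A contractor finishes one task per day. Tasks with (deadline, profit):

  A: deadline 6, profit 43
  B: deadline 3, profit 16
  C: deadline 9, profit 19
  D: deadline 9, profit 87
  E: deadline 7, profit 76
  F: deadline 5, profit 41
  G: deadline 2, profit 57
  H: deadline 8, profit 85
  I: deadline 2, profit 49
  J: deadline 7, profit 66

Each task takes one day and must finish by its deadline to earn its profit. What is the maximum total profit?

By profit: D(d9,87), H(d8,85), E(d7,76), J(d7,66), G(d2,57), I(d2,49), A(d6,43), F(d5,41), C(d9,19), B(d3,16)
D→slot 9; H→slot 8; E→slot 7; J→slot 6; G→slot 2; I→slot 1; A→slot 5; F→slot 4; C→slot 3; B skipped.
Profit = 49 + 57 + 19 + 41 + 43 + 66 + 76 + 85 + 87 = 523

523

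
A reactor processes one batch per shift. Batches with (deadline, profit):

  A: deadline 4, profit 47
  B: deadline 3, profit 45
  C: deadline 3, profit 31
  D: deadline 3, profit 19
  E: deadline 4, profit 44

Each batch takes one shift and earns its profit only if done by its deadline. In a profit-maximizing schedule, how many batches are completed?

4

By profit: A(d4,47), B(d3,45), E(d4,44), C(d3,31), D(d3,19)
A→slot 4; B→slot 3; E→slot 2; C→slot 1; D skipped.
4 of 5 scheduled.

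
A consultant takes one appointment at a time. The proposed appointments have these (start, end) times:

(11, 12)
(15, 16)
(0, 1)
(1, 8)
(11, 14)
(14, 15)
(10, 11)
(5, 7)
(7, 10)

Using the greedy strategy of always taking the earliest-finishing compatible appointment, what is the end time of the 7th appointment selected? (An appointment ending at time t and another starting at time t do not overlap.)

Sort by end time and greedily take each interval whose start is ≥ the last chosen end.
Sorted by end: (0,1)  (5,7)  (1,8)  (7,10)  (10,11)  (11,12)  (11,14)  (14,15)  (15,16)
take (0,1); take (5,7); skip (1,8); take (7,10); take (10,11); take (11,12); take (14,15); take (15,16).
Selected: (0,1) (5,7) (7,10) (10,11) (11,12) (14,15) (15,16)

16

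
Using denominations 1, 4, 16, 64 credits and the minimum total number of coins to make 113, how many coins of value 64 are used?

1

113 − 1×64→49 − 3×16→1 − 1×1→0
Count of 64: 1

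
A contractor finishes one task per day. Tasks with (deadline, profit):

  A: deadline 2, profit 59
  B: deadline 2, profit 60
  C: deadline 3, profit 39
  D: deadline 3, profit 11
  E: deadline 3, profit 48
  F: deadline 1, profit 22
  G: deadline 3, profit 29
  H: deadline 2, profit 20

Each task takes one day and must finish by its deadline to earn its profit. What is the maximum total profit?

167

Take jobs in profit order; each goes to the latest open slot no later than its deadline.
By profit: B(d2,60), A(d2,59), E(d3,48), C(d3,39), G(d3,29), F(d1,22), H(d2,20), D(d3,11)
B→slot 2; A→slot 1; E→slot 3; C skipped; G skipped; F skipped; H skipped; D skipped.
Profit = 59 + 60 + 48 = 167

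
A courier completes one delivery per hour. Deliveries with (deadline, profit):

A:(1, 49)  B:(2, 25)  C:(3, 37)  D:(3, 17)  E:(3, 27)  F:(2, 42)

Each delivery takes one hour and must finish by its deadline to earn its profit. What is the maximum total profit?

Sort by profit descending; place each in the latest free slot ≤ its deadline.
By profit: A(d1,49), F(d2,42), C(d3,37), E(d3,27), B(d2,25), D(d3,17)
A→slot 1; F→slot 2; C→slot 3; E skipped; B skipped; D skipped.
Profit = 49 + 42 + 37 = 128

128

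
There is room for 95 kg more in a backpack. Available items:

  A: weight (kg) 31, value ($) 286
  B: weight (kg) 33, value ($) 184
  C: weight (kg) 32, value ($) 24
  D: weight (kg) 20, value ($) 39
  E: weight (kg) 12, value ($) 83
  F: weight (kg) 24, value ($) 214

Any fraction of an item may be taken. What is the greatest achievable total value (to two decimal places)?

Sort by value per unit weight and fill in that order.
Order: A (286/31=9.23) > F (214/24=8.92) > E (83/12=6.92) > B (184/33=5.58) > D (39/20=1.95) > C (24/32=0.75)
Fill: take A (31 @ 286) → take F (24 @ 214) → take E (12 @ 83) → take 28/33 of B → 156.12; 95/95 used.
Total value = 739.12

739.12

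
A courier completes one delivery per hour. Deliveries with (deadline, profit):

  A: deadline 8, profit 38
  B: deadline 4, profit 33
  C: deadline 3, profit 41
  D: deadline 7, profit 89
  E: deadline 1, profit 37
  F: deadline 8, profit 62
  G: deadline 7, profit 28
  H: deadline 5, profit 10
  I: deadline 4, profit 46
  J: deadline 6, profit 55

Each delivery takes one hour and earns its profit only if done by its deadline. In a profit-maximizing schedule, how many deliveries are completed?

8

Take jobs in profit order; each goes to the latest open slot no later than its deadline.
By profit: D(d7,89), F(d8,62), J(d6,55), I(d4,46), C(d3,41), A(d8,38), E(d1,37), B(d4,33), G(d7,28), H(d5,10)
D→slot 7; F→slot 8; J→slot 6; I→slot 4; C→slot 3; A→slot 5; E→slot 1; B→slot 2; G skipped; H skipped.
8 of 10 scheduled.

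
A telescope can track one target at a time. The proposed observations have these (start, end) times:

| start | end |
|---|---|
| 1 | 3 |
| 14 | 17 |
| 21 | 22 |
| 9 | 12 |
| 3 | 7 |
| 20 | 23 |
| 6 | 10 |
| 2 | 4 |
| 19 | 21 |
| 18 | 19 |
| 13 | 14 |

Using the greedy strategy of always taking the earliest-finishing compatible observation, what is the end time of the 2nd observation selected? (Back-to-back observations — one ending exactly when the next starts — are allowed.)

By end time: (1,3), (2,4), (3,7), (6,10), (9,12), (13,14), (14,17), (18,19), (19,21), (21,22), (20,23).
Pick (1,3); next start ≥ 3 → (3,7); next start ≥ 7 → (9,12); next start ≥ 12 → (13,14); next start ≥ 14 → (14,17); next start ≥ 17 → (18,19); next start ≥ 19 → (19,21); next start ≥ 21 → (21,22).
Selected: (1,3) (3,7) (9,12) (13,14) (14,17) (18,19) (19,21) (21,22)

7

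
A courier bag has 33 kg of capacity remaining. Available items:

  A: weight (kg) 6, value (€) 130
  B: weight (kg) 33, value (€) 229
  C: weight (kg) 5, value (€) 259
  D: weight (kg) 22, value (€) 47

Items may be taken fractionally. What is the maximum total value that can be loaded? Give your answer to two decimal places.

Sort by value per unit weight and fill in that order.
Order: C (259/5=51.80) > A (130/6=21.67) > B (229/33=6.94) > D (47/22=2.14)
Fill: take C (5 @ 259) → take A (6 @ 130) → take 22/33 of B → 152.67; 33/33 used.
Total value = 541.67

541.67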